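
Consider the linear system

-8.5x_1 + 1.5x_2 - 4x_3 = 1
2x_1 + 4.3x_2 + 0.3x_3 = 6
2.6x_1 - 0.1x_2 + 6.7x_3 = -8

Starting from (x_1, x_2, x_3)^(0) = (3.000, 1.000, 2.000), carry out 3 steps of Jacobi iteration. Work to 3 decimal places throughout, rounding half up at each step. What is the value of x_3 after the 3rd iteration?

-1.537

Iteration 1:
  x_1 = (1 - (1.5)·1.000 - (-4)·2.000) / (-8.5) = -0.882
  x_2 = (6 - (2)·3.000 - (0.3)·2.000) / (4.3) = -0.140
  x_3 = (-8 - (2.6)·3.000 - (-0.1)·1.000) / (6.7) = -2.343
Iteration 2:
  x_1 = (1 - (1.5)·-0.140 - (-4)·-2.343) / (-8.5) = 0.960
  x_2 = (6 - (2)·-0.882 - (0.3)·-2.343) / (4.3) = 1.969
  x_3 = (-8 - (2.6)·-0.882 - (-0.1)·-0.140) / (6.7) = -0.854
Iteration 3:
  x_1 = (1 - (1.5)·1.969 - (-4)·-0.854) / (-8.5) = 0.632
  x_2 = (6 - (2)·0.960 - (0.3)·-0.854) / (4.3) = 1.008
  x_3 = (-8 - (2.6)·0.960 - (-0.1)·1.969) / (6.7) = -1.537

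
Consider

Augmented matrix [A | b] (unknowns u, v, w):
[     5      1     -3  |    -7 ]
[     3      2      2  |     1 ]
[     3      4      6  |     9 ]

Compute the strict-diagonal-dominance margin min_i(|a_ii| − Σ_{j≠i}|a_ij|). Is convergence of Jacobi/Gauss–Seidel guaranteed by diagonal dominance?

row 1: |5| − (1+3) = 1
row 2: |2| − (3+2) = -3
row 3: |6| − (3+4) = -1
minimum over rows = -3 → not strictly diagonally dominant

-3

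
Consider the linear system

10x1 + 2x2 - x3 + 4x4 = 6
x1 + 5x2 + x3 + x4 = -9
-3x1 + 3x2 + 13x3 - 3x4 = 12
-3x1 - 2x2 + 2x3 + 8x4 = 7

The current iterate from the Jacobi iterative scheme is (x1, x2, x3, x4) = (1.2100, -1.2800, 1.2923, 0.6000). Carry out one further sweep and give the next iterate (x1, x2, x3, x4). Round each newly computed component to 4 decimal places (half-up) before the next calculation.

(0.7452, -2.4205, 1.6362, 0.6857)

One sweep:
  x1 = (6 - (2)·-1.2800 - (-1)·1.2923 - (4)·0.6000) / (10) = 0.7452
  x2 = (-9 - (1)·1.2100 - (1)·1.2923 - (1)·0.6000) / (5) = -2.4205
  x3 = (12 - (-3)·1.2100 - (3)·-1.2800 - (-3)·0.6000) / (13) = 1.6362
  x4 = (7 - (-3)·1.2100 - (-2)·-1.2800 - (2)·1.2923) / (8) = 0.6857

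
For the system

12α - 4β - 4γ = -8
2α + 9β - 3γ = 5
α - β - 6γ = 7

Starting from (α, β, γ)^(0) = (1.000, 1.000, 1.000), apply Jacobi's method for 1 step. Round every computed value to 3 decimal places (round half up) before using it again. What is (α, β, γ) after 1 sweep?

(0.000, 0.667, -1.167)

Iteration 1:
  α = (-8 - (-4)·1.000 - (-4)·1.000) / (12) = 0.000
  β = (5 - (2)·1.000 - (-3)·1.000) / (9) = 0.667
  γ = (7 - (1)·1.000 - (-1)·1.000) / (-6) = -1.167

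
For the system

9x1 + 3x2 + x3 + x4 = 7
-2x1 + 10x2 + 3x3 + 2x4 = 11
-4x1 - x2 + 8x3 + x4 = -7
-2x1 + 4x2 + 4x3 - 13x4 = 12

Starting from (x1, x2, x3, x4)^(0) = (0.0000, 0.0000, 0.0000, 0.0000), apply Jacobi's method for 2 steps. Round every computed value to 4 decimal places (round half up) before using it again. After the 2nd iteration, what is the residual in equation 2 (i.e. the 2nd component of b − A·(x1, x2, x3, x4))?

-2.1586

Iteration 1:
  x1 = (7 - (3)·0.0000 - (1)·0.0000 - (1)·0.0000) / (9) = 0.7778
  x2 = (11 - (-2)·0.0000 - (3)·0.0000 - (2)·0.0000) / (10) = 1.1000
  x3 = (-7 - (-4)·0.0000 - (-1)·0.0000 - (1)·0.0000) / (8) = -0.8750
  x4 = (12 - (-2)·0.0000 - (4)·0.0000 - (4)·0.0000) / (-13) = -0.9231
Iteration 2:
  x1 = (7 - (3)·1.1000 - (1)·-0.8750 - (1)·-0.9231) / (9) = 0.6109
  x2 = (11 - (-2)·0.7778 - (3)·-0.8750 - (2)·-0.9231) / (10) = 1.7027
  x3 = (-7 - (-4)·0.7778 - (-1)·1.1000 - (1)·-0.9231) / (8) = -0.2332
  x4 = (12 - (-2)·0.7778 - (4)·1.1000 - (4)·-0.8750) / (-13) = -0.9735
Residual b − A·x = (-2.3995, -2.1586, -0.0146, -5.3117)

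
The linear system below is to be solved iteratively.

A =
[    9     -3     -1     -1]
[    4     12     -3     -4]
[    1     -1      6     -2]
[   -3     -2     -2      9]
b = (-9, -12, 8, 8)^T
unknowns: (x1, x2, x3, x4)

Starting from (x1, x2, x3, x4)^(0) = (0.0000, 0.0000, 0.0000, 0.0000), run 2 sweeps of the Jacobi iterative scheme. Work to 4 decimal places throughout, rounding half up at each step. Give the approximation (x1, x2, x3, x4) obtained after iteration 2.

(-1.0864, -0.0370, 1.6296, 0.6296)

Iteration 1:
  x1 = (-9 - (-3)·0.0000 - (-1)·0.0000 - (-1)·0.0000) / (9) = -1.0000
  x2 = (-12 - (4)·0.0000 - (-3)·0.0000 - (-4)·0.0000) / (12) = -1.0000
  x3 = (8 - (1)·0.0000 - (-1)·0.0000 - (-2)·0.0000) / (6) = 1.3333
  x4 = (8 - (-3)·0.0000 - (-2)·0.0000 - (-2)·0.0000) / (9) = 0.8889
Iteration 2:
  x1 = (-9 - (-3)·-1.0000 - (-1)·1.3333 - (-1)·0.8889) / (9) = -1.0864
  x2 = (-12 - (4)·-1.0000 - (-3)·1.3333 - (-4)·0.8889) / (12) = -0.0370
  x3 = (8 - (1)·-1.0000 - (-1)·-1.0000 - (-2)·0.8889) / (6) = 1.6296
  x4 = (8 - (-3)·-1.0000 - (-2)·-1.0000 - (-2)·1.3333) / (9) = 0.6296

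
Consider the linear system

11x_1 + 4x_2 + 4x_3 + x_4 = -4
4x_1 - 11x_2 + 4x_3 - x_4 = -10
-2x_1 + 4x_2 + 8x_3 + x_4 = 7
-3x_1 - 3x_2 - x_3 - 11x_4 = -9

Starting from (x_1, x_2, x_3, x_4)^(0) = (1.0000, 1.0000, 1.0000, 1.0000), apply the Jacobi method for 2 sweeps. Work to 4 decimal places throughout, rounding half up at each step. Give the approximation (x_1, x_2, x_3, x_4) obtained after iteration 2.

(-1.1240, 0.6446, -0.2159, 0.6735)

Iteration 1:
  x_1 = (-4 - (4)·1.0000 - (4)·1.0000 - (1)·1.0000) / (11) = -1.1818
  x_2 = (-10 - (4)·1.0000 - (4)·1.0000 - (-1)·1.0000) / (-11) = 1.5455
  x_3 = (7 - (-2)·1.0000 - (4)·1.0000 - (1)·1.0000) / (8) = 0.5000
  x_4 = (-9 - (-3)·1.0000 - (-3)·1.0000 - (-1)·1.0000) / (-11) = 0.1818
Iteration 2:
  x_1 = (-4 - (4)·1.5455 - (4)·0.5000 - (1)·0.1818) / (11) = -1.1240
  x_2 = (-10 - (4)·-1.1818 - (4)·0.5000 - (-1)·0.1818) / (-11) = 0.6446
  x_3 = (7 - (-2)·-1.1818 - (4)·1.5455 - (1)·0.1818) / (8) = -0.2159
  x_4 = (-9 - (-3)·-1.1818 - (-3)·1.5455 - (-1)·0.5000) / (-11) = 0.6735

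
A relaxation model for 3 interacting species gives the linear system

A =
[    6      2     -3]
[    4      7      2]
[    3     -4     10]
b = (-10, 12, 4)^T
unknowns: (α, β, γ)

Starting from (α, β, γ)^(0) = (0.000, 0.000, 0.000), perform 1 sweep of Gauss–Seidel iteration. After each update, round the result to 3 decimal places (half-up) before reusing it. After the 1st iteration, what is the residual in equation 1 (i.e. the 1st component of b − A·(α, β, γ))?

0.569

Iteration 1:
  α = (-10 - (2)·0.000 - (-3)·0.000) / (6) = -1.667
  β = (12 - (4)·-1.667 - (2)·0.000) / (7) = 2.667
  γ = (4 - (3)·-1.667 - (-4)·2.667) / (10) = 1.967
Residual b − A·x = (0.569, -3.935, -0.001)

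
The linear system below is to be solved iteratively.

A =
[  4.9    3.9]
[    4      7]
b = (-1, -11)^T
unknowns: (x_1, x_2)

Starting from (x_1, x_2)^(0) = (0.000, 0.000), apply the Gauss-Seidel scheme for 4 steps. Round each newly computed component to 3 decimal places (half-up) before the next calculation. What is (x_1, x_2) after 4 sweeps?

Iteration 1:
  x_1 = (-1 - (3.9)·0.000) / (4.9) = -0.204
  x_2 = (-11 - (4)·-0.204) / (7) = -1.455
Iteration 2:
  x_1 = (-1 - (3.9)·-1.455) / (4.9) = 0.954
  x_2 = (-11 - (4)·0.954) / (7) = -2.117
Iteration 3:
  x_1 = (-1 - (3.9)·-2.117) / (4.9) = 1.481
  x_2 = (-11 - (4)·1.481) / (7) = -2.418
Iteration 4:
  x_1 = (-1 - (3.9)·-2.418) / (4.9) = 1.720
  x_2 = (-11 - (4)·1.720) / (7) = -2.554

(1.720, -2.554)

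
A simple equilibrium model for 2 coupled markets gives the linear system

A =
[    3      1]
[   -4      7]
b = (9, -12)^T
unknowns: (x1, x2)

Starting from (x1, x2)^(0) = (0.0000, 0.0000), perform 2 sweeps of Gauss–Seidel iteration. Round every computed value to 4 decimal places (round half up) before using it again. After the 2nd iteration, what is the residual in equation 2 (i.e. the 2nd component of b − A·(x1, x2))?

Iteration 1:
  x1 = (9 - (1)·0.0000) / (3) = 3.0000
  x2 = (-12 - (-4)·3.0000) / (7) = 0.0000
Iteration 2:
  x1 = (9 - (1)·0.0000) / (3) = 3.0000
  x2 = (-12 - (-4)·3.0000) / (7) = 0.0000
Residual b − A·x = (0.0000, 0.0000)

0.0000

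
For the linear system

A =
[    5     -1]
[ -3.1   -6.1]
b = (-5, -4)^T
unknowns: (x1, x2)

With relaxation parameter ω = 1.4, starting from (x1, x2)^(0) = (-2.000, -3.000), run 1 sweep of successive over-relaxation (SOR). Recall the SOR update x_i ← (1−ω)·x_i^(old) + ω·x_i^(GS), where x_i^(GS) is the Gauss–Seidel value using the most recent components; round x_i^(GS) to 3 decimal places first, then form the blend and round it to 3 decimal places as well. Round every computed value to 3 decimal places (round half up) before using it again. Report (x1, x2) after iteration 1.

Iteration 1:
  x1: GS value = (-5 - (-1)·-3.000) / (5) = -1.600;  x1 ← (1−ω)·-2.000 + ω·-1.600 = -1.440
  x2: GS value = (-4 - (-3.1)·-1.440) / (-6.1) = 1.388;  x2 ← (1−ω)·-3.000 + ω·1.388 = 3.143

(-1.440, 3.143)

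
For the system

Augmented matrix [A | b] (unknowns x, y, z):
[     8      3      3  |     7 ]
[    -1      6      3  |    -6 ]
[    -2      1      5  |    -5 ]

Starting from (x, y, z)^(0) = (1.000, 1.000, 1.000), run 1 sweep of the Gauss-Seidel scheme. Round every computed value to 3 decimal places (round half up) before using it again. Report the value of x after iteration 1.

Iteration 1:
  x = (7 - (3)·1.000 - (3)·1.000) / (8) = 0.125
  y = (-6 - (-1)·0.125 - (3)·1.000) / (6) = -1.479
  z = (-5 - (-2)·0.125 - (1)·-1.479) / (5) = -0.654

0.125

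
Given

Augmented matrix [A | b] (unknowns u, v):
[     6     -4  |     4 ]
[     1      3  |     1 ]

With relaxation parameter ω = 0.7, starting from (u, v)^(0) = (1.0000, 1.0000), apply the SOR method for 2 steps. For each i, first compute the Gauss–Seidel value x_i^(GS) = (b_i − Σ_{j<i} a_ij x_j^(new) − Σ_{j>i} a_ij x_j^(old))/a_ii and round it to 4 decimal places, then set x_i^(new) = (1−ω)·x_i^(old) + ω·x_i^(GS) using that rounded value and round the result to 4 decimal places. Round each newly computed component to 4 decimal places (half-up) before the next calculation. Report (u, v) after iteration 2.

Iteration 1:
  u: GS value = (4 - (-4)·1.0000) / (6) = 1.3333;  u ← (1−ω)·1.0000 + ω·1.3333 = 1.2333
  v: GS value = (1 - (1)·1.2333) / (3) = -0.0778;  v ← (1−ω)·1.0000 + ω·-0.0778 = 0.2455
Iteration 2:
  u: GS value = (4 - (-4)·0.2455) / (6) = 0.8303;  u ← (1−ω)·1.2333 + ω·0.8303 = 0.9512
  v: GS value = (1 - (1)·0.9512) / (3) = 0.0163;  v ← (1−ω)·0.2455 + ω·0.0163 = 0.0851

(0.9512, 0.0851)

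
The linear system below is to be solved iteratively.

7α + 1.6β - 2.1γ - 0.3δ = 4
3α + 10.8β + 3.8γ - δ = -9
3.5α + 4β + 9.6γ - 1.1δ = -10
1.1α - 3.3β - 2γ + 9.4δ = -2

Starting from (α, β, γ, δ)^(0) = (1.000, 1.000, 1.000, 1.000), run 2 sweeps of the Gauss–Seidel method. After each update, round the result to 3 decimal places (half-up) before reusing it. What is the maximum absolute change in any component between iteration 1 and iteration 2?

0.418

Iteration 1:
  α = (4 - (1.6)·1.000 - (-2.1)·1.000 - (-0.3)·1.000) / (7) = 0.686
  β = (-9 - (3)·0.686 - (3.8)·1.000 - (-1)·1.000) / (10.8) = -1.283
  γ = (-10 - (3.5)·0.686 - (4)·-1.283 - (-1.1)·1.000) / (9.6) = -0.643
  δ = (-2 - (1.1)·0.686 - (-3.3)·-1.283 - (-2)·-0.643) / (9.4) = -0.880
Iteration 2:
  α = (4 - (1.6)·-1.283 - (-2.1)·-0.643 - (-0.3)·-0.880) / (7) = 0.634
  β = (-9 - (3)·0.634 - (3.8)·-0.643 - (-1)·-0.880) / (10.8) = -0.865
  γ = (-10 - (3.5)·0.634 - (4)·-0.865 - (-1.1)·-0.880) / (9.6) = -1.013
  δ = (-2 - (1.1)·0.634 - (-3.3)·-0.865 - (-2)·-1.013) / (9.4) = -0.806
Change: (-0.052, 0.418, -0.370, 0.074) → max |·| = 0.418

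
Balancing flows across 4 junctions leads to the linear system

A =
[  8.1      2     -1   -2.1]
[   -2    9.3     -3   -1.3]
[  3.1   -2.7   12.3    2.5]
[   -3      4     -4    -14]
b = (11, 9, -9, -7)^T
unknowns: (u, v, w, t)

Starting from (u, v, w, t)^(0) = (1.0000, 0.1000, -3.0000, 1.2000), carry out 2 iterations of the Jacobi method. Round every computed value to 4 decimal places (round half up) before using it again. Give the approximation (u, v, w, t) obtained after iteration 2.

Iteration 1:
  u = (11 - (2)·0.1000 - (-1)·-3.0000 - (-2.1)·1.2000) / (8.1) = 1.2741
  v = (9 - (-2)·1.0000 - (-3)·-3.0000 - (-1.3)·1.2000) / (9.3) = 0.3828
  w = (-9 - (3.1)·1.0000 - (-2.7)·0.1000 - (2.5)·1.2000) / (12.3) = -1.2057
  t = (-7 - (-3)·1.0000 - (4)·0.1000 - (-4)·-3.0000) / (-14) = 1.1714
Iteration 2:
  u = (11 - (2)·0.3828 - (-1)·-1.2057 - (-2.1)·1.1714) / (8.1) = 1.4184
  v = (9 - (-2)·1.2741 - (-3)·-1.2057 - (-1.3)·1.1714) / (9.3) = 1.0166
  w = (-9 - (3.1)·1.2741 - (-2.7)·0.3828 - (2.5)·1.1714) / (12.3) = -1.2069
  t = (-7 - (-3)·1.2741 - (4)·0.3828 - (-4)·-1.2057) / (-14) = 0.6808

(1.4184, 1.0166, -1.2069, 0.6808)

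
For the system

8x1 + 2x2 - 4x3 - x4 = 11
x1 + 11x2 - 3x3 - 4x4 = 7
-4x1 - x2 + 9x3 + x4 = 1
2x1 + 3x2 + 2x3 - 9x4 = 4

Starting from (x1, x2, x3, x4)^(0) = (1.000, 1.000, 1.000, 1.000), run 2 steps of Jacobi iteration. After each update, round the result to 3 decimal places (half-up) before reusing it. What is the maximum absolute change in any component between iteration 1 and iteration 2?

0.432

Iteration 1:
  x1 = (11 - (2)·1.000 - (-4)·1.000 - (-1)·1.000) / (8) = 1.750
  x2 = (7 - (1)·1.000 - (-3)·1.000 - (-4)·1.000) / (11) = 1.182
  x3 = (1 - (-4)·1.000 - (-1)·1.000 - (1)·1.000) / (9) = 0.556
  x4 = (4 - (2)·1.000 - (3)·1.000 - (2)·1.000) / (-9) = 0.333
Iteration 2:
  x1 = (11 - (2)·1.182 - (-4)·0.556 - (-1)·0.333) / (8) = 1.399
  x2 = (7 - (1)·1.750 - (-3)·0.556 - (-4)·0.333) / (11) = 0.750
  x3 = (1 - (-4)·1.750 - (-1)·1.182 - (1)·0.333) / (9) = 0.983
  x4 = (4 - (2)·1.750 - (3)·1.182 - (2)·0.556) / (-9) = 0.462
Change: (-0.351, -0.432, 0.427, 0.129) → max |·| = 0.432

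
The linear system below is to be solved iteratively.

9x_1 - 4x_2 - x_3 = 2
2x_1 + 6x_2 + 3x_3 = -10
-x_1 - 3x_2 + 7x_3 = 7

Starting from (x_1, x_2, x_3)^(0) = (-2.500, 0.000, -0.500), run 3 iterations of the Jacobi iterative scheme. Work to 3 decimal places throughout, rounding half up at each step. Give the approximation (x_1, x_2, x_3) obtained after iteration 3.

(-0.600, -2.065, 0.129)

Iteration 1:
  x_1 = (2 - (-4)·0.000 - (-1)·-0.500) / (9) = 0.167
  x_2 = (-10 - (2)·-2.500 - (3)·-0.500) / (6) = -0.583
  x_3 = (7 - (-1)·-2.500 - (-3)·0.000) / (7) = 0.643
Iteration 2:
  x_1 = (2 - (-4)·-0.583 - (-1)·0.643) / (9) = 0.035
  x_2 = (-10 - (2)·0.167 - (3)·0.643) / (6) = -2.044
  x_3 = (7 - (-1)·0.167 - (-3)·-0.583) / (7) = 0.774
Iteration 3:
  x_1 = (2 - (-4)·-2.044 - (-1)·0.774) / (9) = -0.600
  x_2 = (-10 - (2)·0.035 - (3)·0.774) / (6) = -2.065
  x_3 = (7 - (-1)·0.035 - (-3)·-2.044) / (7) = 0.129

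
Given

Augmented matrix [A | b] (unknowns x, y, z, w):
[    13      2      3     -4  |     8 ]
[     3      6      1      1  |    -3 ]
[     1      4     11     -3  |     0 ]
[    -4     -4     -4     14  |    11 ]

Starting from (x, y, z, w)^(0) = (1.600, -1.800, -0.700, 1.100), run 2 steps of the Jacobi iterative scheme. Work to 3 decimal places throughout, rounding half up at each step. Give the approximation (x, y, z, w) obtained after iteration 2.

Iteration 1:
  x = (8 - (2)·-1.800 - (3)·-0.700 - (-4)·1.100) / (13) = 1.392
  y = (-3 - (3)·1.600 - (1)·-0.700 - (1)·1.100) / (6) = -1.367
  z = (0 - (1)·1.600 - (4)·-1.800 - (-3)·1.100) / (11) = 0.809
  w = (11 - (-4)·1.600 - (-4)·-1.800 - (-4)·-0.700) / (14) = 0.529
Iteration 2:
  x = (8 - (2)·-1.367 - (3)·0.809 - (-4)·0.529) / (13) = 0.802
  y = (-3 - (3)·1.392 - (1)·0.809 - (1)·0.529) / (6) = -1.419
  z = (0 - (1)·1.392 - (4)·-1.367 - (-3)·0.529) / (11) = 0.515
  w = (11 - (-4)·1.392 - (-4)·-1.367 - (-4)·0.809) / (14) = 1.024

(0.802, -1.419, 0.515, 1.024)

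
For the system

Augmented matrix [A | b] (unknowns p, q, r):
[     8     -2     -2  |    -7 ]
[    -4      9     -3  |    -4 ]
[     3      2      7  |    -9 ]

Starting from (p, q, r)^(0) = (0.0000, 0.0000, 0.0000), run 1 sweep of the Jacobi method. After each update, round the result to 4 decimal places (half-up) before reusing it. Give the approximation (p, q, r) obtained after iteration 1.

(-0.8750, -0.4444, -1.2857)

Iteration 1:
  p = (-7 - (-2)·0.0000 - (-2)·0.0000) / (8) = -0.8750
  q = (-4 - (-4)·0.0000 - (-3)·0.0000) / (9) = -0.4444
  r = (-9 - (3)·0.0000 - (2)·0.0000) / (7) = -1.2857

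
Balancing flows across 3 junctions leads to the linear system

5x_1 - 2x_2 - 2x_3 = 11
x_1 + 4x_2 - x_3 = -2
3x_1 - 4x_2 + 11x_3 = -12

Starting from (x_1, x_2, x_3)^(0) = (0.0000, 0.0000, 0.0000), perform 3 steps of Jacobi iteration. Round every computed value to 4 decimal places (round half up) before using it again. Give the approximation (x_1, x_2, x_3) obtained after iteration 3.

Iteration 1:
  x_1 = (11 - (-2)·0.0000 - (-2)·0.0000) / (5) = 2.2000
  x_2 = (-2 - (1)·0.0000 - (-1)·0.0000) / (4) = -0.5000
  x_3 = (-12 - (3)·0.0000 - (-4)·0.0000) / (11) = -1.0909
Iteration 2:
  x_1 = (11 - (-2)·-0.5000 - (-2)·-1.0909) / (5) = 1.5636
  x_2 = (-2 - (1)·2.2000 - (-1)·-1.0909) / (4) = -1.3227
  x_3 = (-12 - (3)·2.2000 - (-4)·-0.5000) / (11) = -1.8727
Iteration 3:
  x_1 = (11 - (-2)·-1.3227 - (-2)·-1.8727) / (5) = 0.9218
  x_2 = (-2 - (1)·1.5636 - (-1)·-1.8727) / (4) = -1.3591
  x_3 = (-12 - (3)·1.5636 - (-4)·-1.3227) / (11) = -1.9983

(0.9218, -1.3591, -1.9983)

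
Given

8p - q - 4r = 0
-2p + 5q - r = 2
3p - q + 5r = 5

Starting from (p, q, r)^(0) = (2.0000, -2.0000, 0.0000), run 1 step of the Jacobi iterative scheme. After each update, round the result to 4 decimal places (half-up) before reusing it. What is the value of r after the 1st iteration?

Iteration 1:
  p = (0 - (-1)·-2.0000 - (-4)·0.0000) / (8) = -0.2500
  q = (2 - (-2)·2.0000 - (-1)·0.0000) / (5) = 1.2000
  r = (5 - (3)·2.0000 - (-1)·-2.0000) / (5) = -0.6000

-0.6000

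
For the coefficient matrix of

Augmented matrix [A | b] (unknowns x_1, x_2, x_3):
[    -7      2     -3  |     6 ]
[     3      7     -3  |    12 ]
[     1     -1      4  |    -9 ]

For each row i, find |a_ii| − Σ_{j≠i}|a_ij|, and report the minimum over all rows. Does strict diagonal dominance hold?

row 1: |-7| − (2+3) = 2
row 2: |7| − (3+3) = 1
row 3: |4| − (1+1) = 2
minimum over rows = 1 → strictly diagonally dominant (convergence guaranteed)

1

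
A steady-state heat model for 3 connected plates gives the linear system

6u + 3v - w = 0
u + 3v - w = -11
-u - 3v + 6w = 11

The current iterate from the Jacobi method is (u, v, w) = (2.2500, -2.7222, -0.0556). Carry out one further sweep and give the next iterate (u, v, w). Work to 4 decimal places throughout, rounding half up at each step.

(1.3518, -4.4352, 0.8472)

One sweep:
  u = (0 - (3)·-2.7222 - (-1)·-0.0556) / (6) = 1.3518
  v = (-11 - (1)·2.2500 - (-1)·-0.0556) / (3) = -4.4352
  w = (11 - (-1)·2.2500 - (-3)·-2.7222) / (6) = 0.8472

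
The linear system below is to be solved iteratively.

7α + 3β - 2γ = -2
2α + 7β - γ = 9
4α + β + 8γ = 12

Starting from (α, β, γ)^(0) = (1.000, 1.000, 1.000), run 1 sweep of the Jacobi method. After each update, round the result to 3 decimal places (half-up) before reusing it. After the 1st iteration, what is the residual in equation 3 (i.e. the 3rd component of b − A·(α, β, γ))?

5.573

Iteration 1:
  α = (-2 - (3)·1.000 - (-2)·1.000) / (7) = -0.429
  β = (9 - (2)·1.000 - (-1)·1.000) / (7) = 1.143
  γ = (12 - (4)·1.000 - (1)·1.000) / (8) = 0.875
Residual b − A·x = (-0.676, 2.732, 5.573)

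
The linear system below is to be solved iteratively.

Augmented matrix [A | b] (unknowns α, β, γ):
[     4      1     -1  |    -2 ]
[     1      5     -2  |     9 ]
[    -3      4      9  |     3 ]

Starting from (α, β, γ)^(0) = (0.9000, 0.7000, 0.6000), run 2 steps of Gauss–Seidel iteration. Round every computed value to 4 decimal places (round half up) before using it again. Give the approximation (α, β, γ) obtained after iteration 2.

(-1.2350, 1.7290, -0.8468)

Iteration 1:
  α = (-2 - (1)·0.7000 - (-1)·0.6000) / (4) = -0.5250
  β = (9 - (1)·-0.5250 - (-2)·0.6000) / (5) = 2.1450
  γ = (3 - (-3)·-0.5250 - (4)·2.1450) / (9) = -0.7950
Iteration 2:
  α = (-2 - (1)·2.1450 - (-1)·-0.7950) / (4) = -1.2350
  β = (9 - (1)·-1.2350 - (-2)·-0.7950) / (5) = 1.7290
  γ = (3 - (-3)·-1.2350 - (4)·1.7290) / (9) = -0.8468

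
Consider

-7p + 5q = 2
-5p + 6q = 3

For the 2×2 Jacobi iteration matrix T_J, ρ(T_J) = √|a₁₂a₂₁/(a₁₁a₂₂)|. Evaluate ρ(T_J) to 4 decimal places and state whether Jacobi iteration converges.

0.7715

a₁₂a₂₁/(a₁₁a₂₂) = (5)·(-5) / ((-7)·(6)) = 0.595238
ρ = √|0.595238| = √0.595238 = 0.7715
ρ < 1, so Jacobi converges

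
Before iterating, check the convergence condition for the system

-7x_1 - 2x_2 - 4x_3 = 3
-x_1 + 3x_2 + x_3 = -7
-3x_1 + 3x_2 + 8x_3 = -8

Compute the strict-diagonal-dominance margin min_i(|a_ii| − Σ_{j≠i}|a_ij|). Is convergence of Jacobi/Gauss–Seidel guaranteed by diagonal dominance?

row 1: |-7| − (2+4) = 1
row 2: |3| − (1+1) = 1
row 3: |8| − (3+3) = 2
minimum over rows = 1 → strictly diagonally dominant (convergence guaranteed)

1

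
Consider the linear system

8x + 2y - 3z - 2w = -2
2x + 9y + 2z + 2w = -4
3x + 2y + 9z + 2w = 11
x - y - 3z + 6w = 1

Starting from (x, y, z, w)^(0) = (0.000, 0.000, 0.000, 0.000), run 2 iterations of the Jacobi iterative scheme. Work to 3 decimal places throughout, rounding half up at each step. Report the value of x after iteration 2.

0.361

Iteration 1:
  x = (-2 - (2)·0.000 - (-3)·0.000 - (-2)·0.000) / (8) = -0.250
  y = (-4 - (2)·0.000 - (2)·0.000 - (2)·0.000) / (9) = -0.444
  z = (11 - (3)·0.000 - (2)·0.000 - (2)·0.000) / (9) = 1.222
  w = (1 - (1)·0.000 - (-1)·0.000 - (-3)·0.000) / (6) = 0.167
Iteration 2:
  x = (-2 - (2)·-0.444 - (-3)·1.222 - (-2)·0.167) / (8) = 0.361
  y = (-4 - (2)·-0.250 - (2)·1.222 - (2)·0.167) / (9) = -0.698
  z = (11 - (3)·-0.250 - (2)·-0.444 - (2)·0.167) / (9) = 1.367
  w = (1 - (1)·-0.250 - (-1)·-0.444 - (-3)·1.222) / (6) = 0.745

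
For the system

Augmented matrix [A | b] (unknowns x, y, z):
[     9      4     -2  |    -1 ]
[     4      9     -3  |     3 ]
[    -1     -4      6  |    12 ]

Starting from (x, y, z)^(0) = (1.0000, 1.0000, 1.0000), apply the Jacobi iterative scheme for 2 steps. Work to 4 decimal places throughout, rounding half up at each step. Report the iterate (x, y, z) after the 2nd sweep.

Iteration 1:
  x = (-1 - (4)·1.0000 - (-2)·1.0000) / (9) = -0.3333
  y = (3 - (4)·1.0000 - (-3)·1.0000) / (9) = 0.2222
  z = (12 - (-1)·1.0000 - (-4)·1.0000) / (6) = 2.8333
Iteration 2:
  x = (-1 - (4)·0.2222 - (-2)·2.8333) / (9) = 0.4198
  y = (3 - (4)·-0.3333 - (-3)·2.8333) / (9) = 1.4259
  z = (12 - (-1)·-0.3333 - (-4)·0.2222) / (6) = 2.0926

(0.4198, 1.4259, 2.0926)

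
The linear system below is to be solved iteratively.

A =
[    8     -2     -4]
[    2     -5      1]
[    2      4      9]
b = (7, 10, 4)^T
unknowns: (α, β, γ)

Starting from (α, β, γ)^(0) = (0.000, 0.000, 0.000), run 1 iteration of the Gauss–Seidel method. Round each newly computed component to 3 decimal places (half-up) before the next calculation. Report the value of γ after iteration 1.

Iteration 1:
  α = (7 - (-2)·0.000 - (-4)·0.000) / (8) = 0.875
  β = (10 - (2)·0.875 - (1)·0.000) / (-5) = -1.650
  γ = (4 - (2)·0.875 - (4)·-1.650) / (9) = 0.983

0.983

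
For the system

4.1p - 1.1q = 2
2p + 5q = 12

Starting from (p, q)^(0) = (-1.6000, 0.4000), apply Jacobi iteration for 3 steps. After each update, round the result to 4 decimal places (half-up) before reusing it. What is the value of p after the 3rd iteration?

Iteration 1:
  p = (2 - (-1.1)·0.4000) / (4.1) = 0.5951
  q = (12 - (2)·-1.6000) / (5) = 3.0400
Iteration 2:
  p = (2 - (-1.1)·3.0400) / (4.1) = 1.3034
  q = (12 - (2)·0.5951) / (5) = 2.1620
Iteration 3:
  p = (2 - (-1.1)·2.1620) / (4.1) = 1.0679
  q = (12 - (2)·1.3034) / (5) = 1.8786

1.0679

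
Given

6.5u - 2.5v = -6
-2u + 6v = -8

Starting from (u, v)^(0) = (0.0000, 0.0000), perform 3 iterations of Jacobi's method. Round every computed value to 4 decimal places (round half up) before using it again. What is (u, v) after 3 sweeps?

(-1.5542, -1.8120)

Iteration 1:
  u = (-6 - (-2.5)·0.0000) / (6.5) = -0.9231
  v = (-8 - (-2)·0.0000) / (6) = -1.3333
Iteration 2:
  u = (-6 - (-2.5)·-1.3333) / (6.5) = -1.4359
  v = (-8 - (-2)·-0.9231) / (6) = -1.6410
Iteration 3:
  u = (-6 - (-2.5)·-1.6410) / (6.5) = -1.5542
  v = (-8 - (-2)·-1.4359) / (6) = -1.8120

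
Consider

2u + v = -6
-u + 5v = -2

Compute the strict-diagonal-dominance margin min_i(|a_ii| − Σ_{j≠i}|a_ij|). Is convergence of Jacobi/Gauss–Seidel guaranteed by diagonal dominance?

1

row 1: |2| − (1) = 1
row 2: |5| − (1) = 4
minimum over rows = 1 → strictly diagonally dominant (convergence guaranteed)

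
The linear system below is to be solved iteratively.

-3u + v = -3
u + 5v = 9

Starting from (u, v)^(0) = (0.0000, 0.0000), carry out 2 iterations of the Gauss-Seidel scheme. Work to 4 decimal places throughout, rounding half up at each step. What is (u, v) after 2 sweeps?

(1.5333, 1.4933)

Iteration 1:
  u = (-3 - (1)·0.0000) / (-3) = 1.0000
  v = (9 - (1)·1.0000) / (5) = 1.6000
Iteration 2:
  u = (-3 - (1)·1.6000) / (-3) = 1.5333
  v = (9 - (1)·1.5333) / (5) = 1.4933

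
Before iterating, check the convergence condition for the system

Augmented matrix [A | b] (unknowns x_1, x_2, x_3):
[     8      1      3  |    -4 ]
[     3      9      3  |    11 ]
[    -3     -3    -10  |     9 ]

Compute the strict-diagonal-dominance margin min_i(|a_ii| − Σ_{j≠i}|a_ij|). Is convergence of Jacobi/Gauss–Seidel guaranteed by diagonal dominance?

row 1: |8| − (1+3) = 4
row 2: |9| − (3+3) = 3
row 3: |-10| − (3+3) = 4
minimum over rows = 3 → strictly diagonally dominant (convergence guaranteed)

3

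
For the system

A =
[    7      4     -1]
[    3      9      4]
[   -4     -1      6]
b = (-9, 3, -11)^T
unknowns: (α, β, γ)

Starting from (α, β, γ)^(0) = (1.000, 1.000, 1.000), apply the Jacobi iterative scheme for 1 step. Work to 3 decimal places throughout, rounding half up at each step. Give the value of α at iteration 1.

Iteration 1:
  α = (-9 - (4)·1.000 - (-1)·1.000) / (7) = -1.714
  β = (3 - (3)·1.000 - (4)·1.000) / (9) = -0.444
  γ = (-11 - (-4)·1.000 - (-1)·1.000) / (6) = -1.000

-1.714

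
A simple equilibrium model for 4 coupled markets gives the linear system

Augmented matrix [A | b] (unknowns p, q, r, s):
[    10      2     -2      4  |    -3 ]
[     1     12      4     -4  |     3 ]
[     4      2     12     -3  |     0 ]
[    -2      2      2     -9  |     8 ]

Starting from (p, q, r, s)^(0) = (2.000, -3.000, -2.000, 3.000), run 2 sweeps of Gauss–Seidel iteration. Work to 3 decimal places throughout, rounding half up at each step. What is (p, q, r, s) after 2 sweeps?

(-0.551, 0.027, 0.189, -0.718)

Iteration 1:
  p = (-3 - (2)·-3.000 - (-2)·-2.000 - (4)·3.000) / (10) = -1.300
  q = (3 - (1)·-1.300 - (4)·-2.000 - (-4)·3.000) / (12) = 2.025
  r = (0 - (4)·-1.300 - (2)·2.025 - (-3)·3.000) / (12) = 0.846
  s = (8 - (-2)·-1.300 - (2)·2.025 - (2)·0.846) / (-9) = 0.038
Iteration 2:
  p = (-3 - (2)·2.025 - (-2)·0.846 - (4)·0.038) / (10) = -0.551
  q = (3 - (1)·-0.551 - (4)·0.846 - (-4)·0.038) / (12) = 0.027
  r = (0 - (4)·-0.551 - (2)·0.027 - (-3)·0.038) / (12) = 0.189
  s = (8 - (-2)·-0.551 - (2)·0.027 - (2)·0.189) / (-9) = -0.718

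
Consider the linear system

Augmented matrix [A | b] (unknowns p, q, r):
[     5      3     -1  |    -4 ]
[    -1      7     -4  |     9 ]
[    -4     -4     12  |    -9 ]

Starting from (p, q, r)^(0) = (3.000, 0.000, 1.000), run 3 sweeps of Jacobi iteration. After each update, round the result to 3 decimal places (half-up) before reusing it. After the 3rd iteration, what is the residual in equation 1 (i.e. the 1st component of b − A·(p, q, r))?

Iteration 1:
  p = (-4 - (3)·0.000 - (-1)·1.000) / (5) = -0.600
  q = (9 - (-1)·3.000 - (-4)·1.000) / (7) = 2.286
  r = (-9 - (-4)·3.000 - (-4)·0.000) / (12) = 0.250
Iteration 2:
  p = (-4 - (3)·2.286 - (-1)·0.250) / (5) = -2.122
  q = (9 - (-1)·-0.600 - (-4)·0.250) / (7) = 1.343
  r = (-9 - (-4)·-0.600 - (-4)·2.286) / (12) = -0.188
Iteration 3:
  p = (-4 - (3)·1.343 - (-1)·-0.188) / (5) = -1.643
  q = (9 - (-1)·-2.122 - (-4)·-0.188) / (7) = 0.875
  r = (-9 - (-4)·-2.122 - (-4)·1.343) / (12) = -1.010
Residual b − A·x = (0.580, -2.808, 0.048)

0.580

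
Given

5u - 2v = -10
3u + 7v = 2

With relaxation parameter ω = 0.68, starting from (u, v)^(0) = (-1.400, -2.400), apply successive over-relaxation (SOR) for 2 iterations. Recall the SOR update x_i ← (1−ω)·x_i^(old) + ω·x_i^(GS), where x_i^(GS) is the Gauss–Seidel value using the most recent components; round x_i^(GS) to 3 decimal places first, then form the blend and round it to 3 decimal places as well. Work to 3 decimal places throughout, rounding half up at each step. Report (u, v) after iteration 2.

(-2.109, 0.855)

Iteration 1:
  u: GS value = (-10 - (-2)·-2.400) / (5) = -2.960;  u ← (1−ω)·-1.400 + ω·-2.960 = -2.461
  v: GS value = (2 - (3)·-2.461) / (7) = 1.340;  v ← (1−ω)·-2.400 + ω·1.340 = 0.143
Iteration 2:
  u: GS value = (-10 - (-2)·0.143) / (5) = -1.943;  u ← (1−ω)·-2.461 + ω·-1.943 = -2.109
  v: GS value = (2 - (3)·-2.109) / (7) = 1.190;  v ← (1−ω)·0.143 + ω·1.190 = 0.855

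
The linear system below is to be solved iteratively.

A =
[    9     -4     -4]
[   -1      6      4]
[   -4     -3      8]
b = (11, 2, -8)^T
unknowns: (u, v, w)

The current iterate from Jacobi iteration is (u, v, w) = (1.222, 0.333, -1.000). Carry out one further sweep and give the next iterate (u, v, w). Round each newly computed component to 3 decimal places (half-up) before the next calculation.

(0.926, 1.204, -0.264)

One sweep:
  u = (11 - (-4)·0.333 - (-4)·-1.000) / (9) = 0.926
  v = (2 - (-1)·1.222 - (4)·-1.000) / (6) = 1.204
  w = (-8 - (-4)·1.222 - (-3)·0.333) / (8) = -0.264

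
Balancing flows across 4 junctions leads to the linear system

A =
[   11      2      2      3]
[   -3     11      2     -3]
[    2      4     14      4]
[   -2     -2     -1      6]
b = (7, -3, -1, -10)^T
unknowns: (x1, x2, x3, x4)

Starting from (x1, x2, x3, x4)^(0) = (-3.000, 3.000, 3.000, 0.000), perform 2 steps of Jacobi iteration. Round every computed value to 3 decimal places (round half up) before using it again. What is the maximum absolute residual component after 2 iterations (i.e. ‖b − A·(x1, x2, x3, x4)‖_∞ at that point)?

Iteration 1:
  x1 = (7 - (2)·3.000 - (2)·3.000 - (3)·0.000) / (11) = -0.455
  x2 = (-3 - (-3)·-3.000 - (2)·3.000 - (-3)·0.000) / (11) = -1.636
  x3 = (-1 - (2)·-3.000 - (4)·3.000 - (4)·0.000) / (14) = -0.500
  x4 = (-10 - (-2)·-3.000 - (-2)·3.000 - (-1)·3.000) / (6) = -1.167
Iteration 2:
  x1 = (7 - (2)·-1.636 - (2)·-0.500 - (3)·-1.167) / (11) = 1.343
  x2 = (-3 - (-3)·-0.455 - (2)·-0.500 - (-3)·-1.167) / (11) = -0.624
  x3 = (-1 - (2)·-0.455 - (4)·-1.636 - (4)·-1.167) / (14) = 0.794
  x4 = (-10 - (-2)·-0.455 - (-2)·-1.636 - (-1)·-0.500) / (6) = -2.447
Residual b − A·x = (-0.772, -1.036, -2.518, 6.914); ∞-norm = 6.914

6.914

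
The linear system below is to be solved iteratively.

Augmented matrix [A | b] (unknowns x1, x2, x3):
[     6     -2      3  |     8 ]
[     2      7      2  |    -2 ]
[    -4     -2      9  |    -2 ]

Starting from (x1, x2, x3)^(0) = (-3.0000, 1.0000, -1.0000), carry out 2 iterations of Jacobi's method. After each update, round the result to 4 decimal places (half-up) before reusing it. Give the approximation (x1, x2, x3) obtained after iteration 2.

Iteration 1:
  x1 = (8 - (-2)·1.0000 - (3)·-1.0000) / (6) = 2.1667
  x2 = (-2 - (2)·-3.0000 - (2)·-1.0000) / (7) = 0.8571
  x3 = (-2 - (-4)·-3.0000 - (-2)·1.0000) / (9) = -1.3333
Iteration 2:
  x1 = (8 - (-2)·0.8571 - (3)·-1.3333) / (6) = 2.2857
  x2 = (-2 - (2)·2.1667 - (2)·-1.3333) / (7) = -0.5238
  x3 = (-2 - (-4)·2.1667 - (-2)·0.8571) / (9) = 0.9312

(2.2857, -0.5238, 0.9312)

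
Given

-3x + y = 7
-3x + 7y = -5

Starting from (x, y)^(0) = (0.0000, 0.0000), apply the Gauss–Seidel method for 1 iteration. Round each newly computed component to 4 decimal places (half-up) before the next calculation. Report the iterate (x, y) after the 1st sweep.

Iteration 1:
  x = (7 - (1)·0.0000) / (-3) = -2.3333
  y = (-5 - (-3)·-2.3333) / (7) = -1.7143

(-2.3333, -1.7143)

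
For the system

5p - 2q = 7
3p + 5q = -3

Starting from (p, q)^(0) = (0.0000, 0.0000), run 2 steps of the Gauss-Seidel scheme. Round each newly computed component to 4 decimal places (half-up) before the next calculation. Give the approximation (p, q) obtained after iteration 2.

Iteration 1:
  p = (7 - (-2)·0.0000) / (5) = 1.4000
  q = (-3 - (3)·1.4000) / (5) = -1.4400
Iteration 2:
  p = (7 - (-2)·-1.4400) / (5) = 0.8240
  q = (-3 - (3)·0.8240) / (5) = -1.0944

(0.8240, -1.0944)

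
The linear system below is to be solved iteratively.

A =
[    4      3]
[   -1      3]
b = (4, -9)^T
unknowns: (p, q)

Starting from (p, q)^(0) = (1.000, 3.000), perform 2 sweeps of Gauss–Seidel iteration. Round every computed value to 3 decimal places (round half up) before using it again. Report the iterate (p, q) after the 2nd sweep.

(3.563, -1.812)

Iteration 1:
  p = (4 - (3)·3.000) / (4) = -1.250
  q = (-9 - (-1)·-1.250) / (3) = -3.417
Iteration 2:
  p = (4 - (3)·-3.417) / (4) = 3.563
  q = (-9 - (-1)·3.563) / (3) = -1.812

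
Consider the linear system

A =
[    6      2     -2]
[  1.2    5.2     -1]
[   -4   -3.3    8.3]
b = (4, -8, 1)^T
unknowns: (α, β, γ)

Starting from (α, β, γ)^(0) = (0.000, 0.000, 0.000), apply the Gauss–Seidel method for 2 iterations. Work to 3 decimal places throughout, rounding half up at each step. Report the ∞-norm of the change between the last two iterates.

Iteration 1:
  α = (4 - (2)·0.000 - (-2)·0.000) / (6) = 0.667
  β = (-8 - (1.2)·0.667 - (-1)·0.000) / (5.2) = -1.692
  γ = (1 - (-4)·0.667 - (-3.3)·-1.692) / (8.3) = -0.231
Iteration 2:
  α = (4 - (2)·-1.692 - (-2)·-0.231) / (6) = 1.154
  β = (-8 - (1.2)·1.154 - (-1)·-0.231) / (5.2) = -1.849
  γ = (1 - (-4)·1.154 - (-3.3)·-1.849) / (8.3) = -0.059
Change: (0.487, -0.157, 0.172) → max |·| = 0.487

0.487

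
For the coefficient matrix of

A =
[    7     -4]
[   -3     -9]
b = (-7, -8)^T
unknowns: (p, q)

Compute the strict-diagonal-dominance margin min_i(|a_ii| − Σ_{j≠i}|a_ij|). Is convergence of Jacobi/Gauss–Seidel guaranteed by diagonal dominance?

3

row 1: |7| − (4) = 3
row 2: |-9| − (3) = 6
minimum over rows = 3 → strictly diagonally dominant (convergence guaranteed)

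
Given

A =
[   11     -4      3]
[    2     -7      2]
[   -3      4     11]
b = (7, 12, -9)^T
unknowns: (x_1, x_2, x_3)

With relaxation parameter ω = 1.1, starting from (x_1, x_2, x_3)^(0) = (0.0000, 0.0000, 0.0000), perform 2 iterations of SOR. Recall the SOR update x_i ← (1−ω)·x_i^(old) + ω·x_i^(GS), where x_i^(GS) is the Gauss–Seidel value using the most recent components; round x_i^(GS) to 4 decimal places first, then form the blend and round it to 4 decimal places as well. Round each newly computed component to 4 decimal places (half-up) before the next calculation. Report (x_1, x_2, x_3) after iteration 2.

(-0.0292, -1.7358, -0.2120)

Iteration 1:
  x_1: GS value = (7 - (-4)·0.0000 - (3)·0.0000) / (11) = 0.6364;  x_1 ← (1−ω)·0.0000 + ω·0.6364 = 0.7000
  x_2: GS value = (12 - (2)·0.7000 - (2)·0.0000) / (-7) = -1.5143;  x_2 ← (1−ω)·0.0000 + ω·-1.5143 = -1.6657
  x_3: GS value = (-9 - (-3)·0.7000 - (4)·-1.6657) / (11) = -0.0216;  x_3 ← (1−ω)·0.0000 + ω·-0.0216 = -0.0238
Iteration 2:
  x_1: GS value = (7 - (-4)·-1.6657 - (3)·-0.0238) / (11) = 0.0371;  x_1 ← (1−ω)·0.7000 + ω·0.0371 = -0.0292
  x_2: GS value = (12 - (2)·-0.0292 - (2)·-0.0238) / (-7) = -1.7294;  x_2 ← (1−ω)·-1.6657 + ω·-1.7294 = -1.7358
  x_3: GS value = (-9 - (-3)·-0.0292 - (4)·-1.7358) / (11) = -0.1949;  x_3 ← (1−ω)·-0.0238 + ω·-0.1949 = -0.2120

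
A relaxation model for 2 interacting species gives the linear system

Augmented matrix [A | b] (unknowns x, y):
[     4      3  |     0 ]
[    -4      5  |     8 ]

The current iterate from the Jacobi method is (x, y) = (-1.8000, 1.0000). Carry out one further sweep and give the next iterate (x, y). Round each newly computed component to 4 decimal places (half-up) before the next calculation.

(-0.7500, 0.1600)

One sweep:
  x = (0 - (3)·1.0000) / (4) = -0.7500
  y = (8 - (-4)·-1.8000) / (5) = 0.1600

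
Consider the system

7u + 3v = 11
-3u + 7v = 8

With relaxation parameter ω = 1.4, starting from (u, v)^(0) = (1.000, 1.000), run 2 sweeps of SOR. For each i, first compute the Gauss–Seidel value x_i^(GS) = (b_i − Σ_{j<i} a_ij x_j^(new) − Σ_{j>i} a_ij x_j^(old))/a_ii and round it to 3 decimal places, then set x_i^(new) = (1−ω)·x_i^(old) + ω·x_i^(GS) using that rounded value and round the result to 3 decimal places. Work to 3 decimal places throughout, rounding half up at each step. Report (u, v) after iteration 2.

Iteration 1:
  u: GS value = (11 - (3)·1.000) / (7) = 1.143;  u ← (1−ω)·1.000 + ω·1.143 = 1.200
  v: GS value = (8 - (-3)·1.200) / (7) = 1.657;  v ← (1−ω)·1.000 + ω·1.657 = 1.920
Iteration 2:
  u: GS value = (11 - (3)·1.920) / (7) = 0.749;  u ← (1−ω)·1.200 + ω·0.749 = 0.569
  v: GS value = (8 - (-3)·0.569) / (7) = 1.387;  v ← (1−ω)·1.920 + ω·1.387 = 1.174

(0.569, 1.174)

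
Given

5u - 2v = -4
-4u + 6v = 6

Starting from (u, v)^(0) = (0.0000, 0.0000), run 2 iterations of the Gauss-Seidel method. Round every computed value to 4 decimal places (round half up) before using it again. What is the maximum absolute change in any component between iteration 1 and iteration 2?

Iteration 1:
  u = (-4 - (-2)·0.0000) / (5) = -0.8000
  v = (6 - (-4)·-0.8000) / (6) = 0.4667
Iteration 2:
  u = (-4 - (-2)·0.4667) / (5) = -0.6133
  v = (6 - (-4)·-0.6133) / (6) = 0.5911
Change: (0.1867, 0.1244) → max |·| = 0.1867

0.1867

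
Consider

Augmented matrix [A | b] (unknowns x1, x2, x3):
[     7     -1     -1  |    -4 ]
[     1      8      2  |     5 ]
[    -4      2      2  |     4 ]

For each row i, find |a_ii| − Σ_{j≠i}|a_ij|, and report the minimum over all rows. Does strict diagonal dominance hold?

-4

row 1: |7| − (1+1) = 5
row 2: |8| − (1+2) = 5
row 3: |2| − (4+2) = -4
minimum over rows = -4 → not strictly diagonally dominant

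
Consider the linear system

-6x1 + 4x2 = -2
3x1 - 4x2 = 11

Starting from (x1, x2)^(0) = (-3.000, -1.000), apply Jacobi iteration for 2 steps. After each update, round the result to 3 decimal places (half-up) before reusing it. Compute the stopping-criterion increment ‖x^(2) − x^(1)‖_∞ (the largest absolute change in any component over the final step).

2.667

Iteration 1:
  x1 = (-2 - (4)·-1.000) / (-6) = -0.333
  x2 = (11 - (3)·-3.000) / (-4) = -5.000
Iteration 2:
  x1 = (-2 - (4)·-5.000) / (-6) = -3.000
  x2 = (11 - (3)·-0.333) / (-4) = -3.000
Change: (-2.667, 2.000) → max |·| = 2.667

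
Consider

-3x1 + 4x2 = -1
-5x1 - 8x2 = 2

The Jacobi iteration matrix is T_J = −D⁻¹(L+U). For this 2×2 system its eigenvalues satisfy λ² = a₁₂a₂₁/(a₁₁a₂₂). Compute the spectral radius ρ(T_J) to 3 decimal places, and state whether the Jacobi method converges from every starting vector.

a₁₂a₂₁/(a₁₁a₂₂) = (4)·(-5) / ((-3)·(-8)) = -0.833333
ρ = √|-0.833333| = √0.833333 = 0.913
ρ < 1, so Jacobi converges

0.913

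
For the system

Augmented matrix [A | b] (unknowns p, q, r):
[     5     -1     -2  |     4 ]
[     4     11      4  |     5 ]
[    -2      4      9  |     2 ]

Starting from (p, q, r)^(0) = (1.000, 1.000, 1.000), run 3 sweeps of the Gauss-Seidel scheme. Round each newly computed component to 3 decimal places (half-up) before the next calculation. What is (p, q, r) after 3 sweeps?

(0.974, -0.089, 0.478)

Iteration 1:
  p = (4 - (-1)·1.000 - (-2)·1.000) / (5) = 1.400
  q = (5 - (4)·1.400 - (4)·1.000) / (11) = -0.418
  r = (2 - (-2)·1.400 - (4)·-0.418) / (9) = 0.719
Iteration 2:
  p = (4 - (-1)·-0.418 - (-2)·0.719) / (5) = 1.004
  q = (5 - (4)·1.004 - (4)·0.719) / (11) = -0.172
  r = (2 - (-2)·1.004 - (4)·-0.172) / (9) = 0.522
Iteration 3:
  p = (4 - (-1)·-0.172 - (-2)·0.522) / (5) = 0.974
  q = (5 - (4)·0.974 - (4)·0.522) / (11) = -0.089
  r = (2 - (-2)·0.974 - (4)·-0.089) / (9) = 0.478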